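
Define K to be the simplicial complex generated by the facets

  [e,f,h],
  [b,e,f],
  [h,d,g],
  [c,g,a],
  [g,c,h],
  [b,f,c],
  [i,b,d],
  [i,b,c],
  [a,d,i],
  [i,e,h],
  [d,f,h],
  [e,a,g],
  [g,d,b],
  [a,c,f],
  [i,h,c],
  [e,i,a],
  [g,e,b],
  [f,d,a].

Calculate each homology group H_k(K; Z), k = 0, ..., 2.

Order the vertices as a < b < c < d < e < f < g < h < i. Listing each simplex with vertices in this order, K has dimension 2 with simplices:

  0-simplices (9): a, b, c, d, e, f, g, h, i
  1-simplices (27): ac, ad, ae, af, ag, ai, bc, bd, be, bf, bg, bi, cf, cg, ch, ci, df, dg, dh, di, ef, eg, eh, ei, fh, gh, hi
  2-simplices (18): acf, acg, adf, adi, aeg, aei, bcf, bci, bdg, bdi, bef, beg, cgh, chi, dfh, dgh, efh, ehi

Hence C_0 ≅ Z^9, C_1 ≅ Z^27, C_2 ≅ Z^18.

∂_1: C_1 → C_0 is given by ∂[p,q] = [q] − [p].
The 9×27 boundary matrix has rank 8 and Smith normal form diag(1,1,1,1,1,1,1,1).

The boundary map ∂_2: C_2 → C_1 maps a triangle to the signed sum of its edges. For instance
  ∂dgh = gh − dh + dg,
  ∂aeg = eg − ag + ae.
The 27×18 boundary matrix has rank 17 and Smith normal form diag(1,1,1,1,1,1,1,1,1,1,1,1,1,1,1,1,1).

From H_k ≅ ker(∂_k) / im(∂_{k+1}) we obtain:

  H_0: rank C_0 − rank ∂_1 = 9 − 8 = 1, and the invariant factors of ∂_1 are all 1, so H_0 = Z.
  H_1: rank ker ∂_1 − rank ∂_2 = (27 − 8) − 17 = 2, and the invariant factors of ∂_2 are all 1, so H_1 = Z^2.
  H_2: rank ker ∂_2 − rank ∂_3 = (18 − 17) − 0 = 1, and there is no ∂_3, so H_2 = Z.

(K is a triangulation of the torus T^2.)

H_0 ≅ Z,  H_1 ≅ Z^2,  H_2 ≅ Z.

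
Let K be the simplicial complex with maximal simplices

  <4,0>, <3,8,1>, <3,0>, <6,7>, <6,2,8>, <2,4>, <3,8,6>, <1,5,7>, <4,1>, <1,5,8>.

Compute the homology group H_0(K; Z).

H_0 ≅ Z.

Take the total order 0 < 1 < 2 < 3 < 4 < 5 < 6 < 7 < 8 on the vertex set. Then K (dimension 2) consists of the simplices:

  0-simplices (9): [0], [1], [2], [3], [4], [5], [6], [7], [8]
  1-simplices (16): [0,3], [0,4], [1,3], [1,4], [1,5], [1,7], [1,8], [2,4], [2,6], [2,8], [3,6], [3,8], [5,7], [5,8], [6,7], [6,8]
  2-simplices (5): [1,3,8], [1,5,7], [1,5,8], [2,6,8], [3,6,8]

Hence C_0 ≅ Z^9, C_1 ≅ Z^16, C_2 ≅ Z^5.

Boundary ∂_1: C_1 → C_0 sends each edge [p,q] (with p < q) to q − p.
The resulting 9×16 matrix has rank 8, and its Smith normal form has invariant factors (1,1,1,1,1,1,1,1).

Boundary ∂_2: C_2 → C_1 maps a triangle to the signed sum of its edges. For instance
  ∂[2,6,8] = [6,8] − [2,8] + [2,6],
  ∂[1,3,8] = [3,8] − [1,8] + [1,3].
This gives a 16×5 integer matrix of rank 5; reducing to Smith normal form yields diagonal entries (1,1,1,1,1).

Reading off H_k = ker ∂_k / im ∂_{k+1}:

  H_0: rank C_0 − rank ∂_1 = 9 − 8 = 1, and the invariant factors of ∂_1 are all 1, so H_0 = Z.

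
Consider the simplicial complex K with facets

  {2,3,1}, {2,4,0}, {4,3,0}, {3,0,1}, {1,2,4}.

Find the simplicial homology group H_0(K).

H_0 = Z.

We work with the vertex ordering 0 < 1 < 2 < 3 < 4. The simplices of K, each written with vertices in increasing order, are:

  0-simplices (5): [0], [1], [2], [3], [4]
  1-simplices (10): [0,1], [0,2], [0,3], [0,4], [1,2], [1,3], [1,4], [2,3], [2,4], [3,4]
  2-simplices (5): [0,1,3], [0,2,4], [0,3,4], [1,2,3], [1,2,4]

Hence C_0 ≅ Z^5, C_1 ≅ Z^10, C_2 ≅ Z^5.

Boundary ∂_1: C_1 → C_0 maps an edge to its endpoints' difference, ∂[p,q] = q − p.
As a 5×10 matrix over Z this has rank 4, with invariant factors (1,1,1,1).

∂_2: C_2 → C_1 sends each 2-simplex [p,q,r] to [q,r] − [p,r] + [p,q]. For instance
  ∂[1,2,4] = [2,4] − [1,4] + [1,2],
  ∂[0,3,4] = [3,4] − [0,4] + [0,3].
The 10×5 boundary matrix has rank 5 and Smith normal form diag(1,1,1,1,1).

Reading off H_k = ker ∂_k / im ∂_{k+1}:

  H_0: rank C_0 − rank ∂_1 = 5 − 4 = 1, and the invariant factors of ∂_1 are all 1, so H_0 = Z.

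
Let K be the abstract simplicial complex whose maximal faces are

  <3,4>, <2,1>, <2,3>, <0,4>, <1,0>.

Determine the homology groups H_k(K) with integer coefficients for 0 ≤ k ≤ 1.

Take the total order 0 < 1 < 2 < 3 < 4 on the vertex set. Then K (dimension 1) consists of the simplices:

  0-simplices (5): [0], [1], [2], [3], [4]
  1-simplices (5): [0,1], [0,4], [1,2], [2,3], [3,4]

Hence C_0 ≅ Z^5, C_1 ≅ Z^5.

Boundary ∂_1: C_1 → C_0 is given by ∂[p,q] = [q] − [p]. For instance
  ∂[1,2] = [2] − [1].
As a 5×5 matrix over Z this has rank 4, with invariant factors (1,1,1,1).

Now H_k = ker ∂_k / im ∂_{k+1}, so:

  H_0: rank C_0 − rank ∂_1 = 5 − 4 = 1, and the invariant factors of ∂_1 are all 1, so H_0 ≅ Z.
  H_1: rank ker ∂_1 − rank ∂_2 = (5 − 4) − 0 = 1, and there is no ∂_2, so H_1 ≅ Z.

H_0 ≅ Z,  H_1 ≅ Z.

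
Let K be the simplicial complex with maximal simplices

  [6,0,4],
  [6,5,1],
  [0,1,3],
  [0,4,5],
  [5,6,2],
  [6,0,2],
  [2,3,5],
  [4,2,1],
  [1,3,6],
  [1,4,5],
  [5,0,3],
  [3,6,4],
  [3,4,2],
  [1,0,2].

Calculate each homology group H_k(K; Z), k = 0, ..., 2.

We work with the vertex ordering 0 < 1 < 2 < 3 < 4 < 5 < 6. The simplices of K, each written with vertices in increasing order, are:

  0-simplices (7): [0], [1], [2], [3], [4], [5], [6]
  1-simplices (21): [0,1], [0,2], [0,3], [0,4], [0,5], [0,6], [1,2], [1,3], [1,4], [1,5], [1,6], [2,3], [2,4], [2,5], [2,6], [3,4], [3,5], [3,6], [4,5], [4,6], [5,6]
  2-simplices (14): [0,1,2], [0,1,3], [0,2,6], [0,3,5], [0,4,5], [0,4,6], [1,2,4], [1,3,6], [1,4,5], [1,5,6], [2,3,4], [2,3,5], [2,5,6], [3,4,6]

Hence C_0 ≅ Z^7, C_1 ≅ Z^21, C_2 ≅ Z^14.

The boundary map ∂_1: C_1 → C_0 is given by ∂[p,q] = [q] − [p]. For instance
  ∂[1,3] = [3] − [1].
As a 7×21 matrix over Z this has rank 6, with invariant factors (1,1,1,1,1,1).

∂_2: C_2 → C_1 acts by ∂[p,q,r] = [q,r] − [p,r] + [p,q]. For instance
  ∂[2,5,6] = [5,6] − [2,6] + [2,5],
  ∂[0,4,5] = [4,5] − [0,5] + [0,4].
The 21×14 boundary matrix has rank 13 and Smith normal form diag(1,1,1,1,1,1,1,1,1,1,1,1,1).

Reading off H_k = ker ∂_k / im ∂_{k+1}:

  H_0: rank C_0 − rank ∂_1 = 7 − 6 = 1, and the invariant factors of ∂_1 are all 1, so H_0 ≅ Z.
  H_1: rank ker ∂_1 − rank ∂_2 = (21 − 6) − 13 = 2, and the invariant factors of ∂_2 are all 1, so H_1 ≅ Z^2.
  H_2: rank ker ∂_2 − rank ∂_3 = (14 − 13) − 0 = 1, and there is no ∂_3, so H_2 ≅ Z.

(K is a triangulation of the torus T^2.)

H_0 ≅ Z,  H_1 ≅ Z^2,  H_2 ≅ Z.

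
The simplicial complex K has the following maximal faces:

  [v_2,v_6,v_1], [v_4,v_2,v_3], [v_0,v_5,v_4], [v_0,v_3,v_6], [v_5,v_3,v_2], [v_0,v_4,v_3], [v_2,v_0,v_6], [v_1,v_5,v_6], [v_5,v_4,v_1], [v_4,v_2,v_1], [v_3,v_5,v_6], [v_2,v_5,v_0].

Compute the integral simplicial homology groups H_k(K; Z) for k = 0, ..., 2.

H_0 = Z,  H_1 = Z/2Z,  H_2 = 0.

Take the total order v_0 < v_1 < v_2 < v_3 < v_4 < v_5 < v_6 on the vertex set. Then K (dimension 2) consists of the simplices:

  0-simplices (7): [v_0], [v_1], [v_2], [v_3], [v_4], [v_5], [v_6]
  1-simplices (18): (18 of them)
  2-simplices (12): (12 of them)

giving chain groups C_0 ≅ Z^7, C_1 ≅ Z^18, C_2 ≅ Z^12.

∂_1: C_1 → C_0 is given by ∂[p,q] = [q] − [p]. For instance
  ∂[v_2,v_4] = [v_4] − [v_2].
The 7×18 boundary matrix has rank 6 and Smith normal form diag(1,1,1,1,1,1).

The boundary map ∂_2: C_2 → C_1 maps a triangle to the signed sum of its edges. For instance
  ∂[v_1,v_5,v_6] = [v_5,v_6] − [v_1,v_6] + [v_1,v_5],
  ∂[v_0,v_2,v_6] = [v_2,v_6] − [v_0,v_6] + [v_0,v_2].
The 18×12 boundary matrix has rank 12 and Smith normal form diag(1,1,1,1,1,1,1,1,1,1,1,2).

Computing H_k = (kernel of ∂_k) / (image of ∂_{k+1}):

  H_0: rank C_0 − rank ∂_1 = 7 − 6 = 1, and the invariant factors of ∂_1 are all 1, so H_0 ≅ Z.
  H_1: rank ker ∂_1 − rank ∂_2 = (18 − 6) − 12 = 0, and ∂_2 has invariant factor 2 > 1, so H_1 ≅ Z/2Z.
  H_2: rank ker ∂_2 − rank ∂_3 = (12 − 12) − 0 = 0, and there is no ∂_3, so H_2 ≅ 0.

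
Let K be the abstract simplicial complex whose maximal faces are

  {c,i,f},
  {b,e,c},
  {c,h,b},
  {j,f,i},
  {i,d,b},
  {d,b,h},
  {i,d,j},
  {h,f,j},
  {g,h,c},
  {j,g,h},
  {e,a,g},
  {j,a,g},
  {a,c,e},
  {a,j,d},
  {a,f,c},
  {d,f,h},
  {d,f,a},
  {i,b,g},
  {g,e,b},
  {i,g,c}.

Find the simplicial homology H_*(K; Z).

We work with the vertex ordering a < b < c < d < e < f < g < h < i < j. The simplices of K, each written with vertices in increasing order, are:

  0-simplices (10): a, b, c, d, e, f, g, h, i, j
  1-simplices (30): ac, ad, ae, af, ag, aj, bc, bd, be, bg, bh, bi, ce, cf, cg, ch, ci, df, dh, di, dj, eg, fh, fi, fj, gh, gi, gj, hj, ij
  2-simplices (20): ace, acf, adf, adj, aeg, agj, bce, bch, bdh, bdi, beg, bgi, cfi, cgh, cgi, dfh, dij, fhj, fij, ghj

so the chain groups are C_0 ≅ Z^10, C_1 ≅ Z^30, C_2 ≅ Z^20.

The boundary map ∂_1: C_1 → C_0 is given by ∂[p,q] = [q] − [p].
This gives a 10×30 integer matrix of rank 9; reducing to Smith normal form yields diagonal entries (1,1,1,1,1,1,1,1,1).

The boundary map ∂_2: C_2 → C_1 sends each 2-simplex [p,q,r] to [q,r] − [p,r] + [p,q]. For instance
  ∂beg = eg − bg + be,
  ∂cfi = fi − ci + cf.
As a 30×20 matrix over Z this has rank 20, with invariant factors (1,1,1,1,1,1,1,1,1,1,1,1,1,1,1,1,1,1,1,2).

Now H_k = ker ∂_k / im ∂_{k+1}, so:

  H_0: rank C_0 − rank ∂_1 = 10 − 9 = 1, and the invariant factors of ∂_1 are all 1, so H_0 = Z.
  H_1: rank ker ∂_1 − rank ∂_2 = (30 − 9) − 20 = 1, and ∂_2 has invariant factor 2 > 1, so H_1 = Z ⊕ Z/2.
  H_2: rank ker ∂_2 − rank ∂_3 = (20 − 20) − 0 = 0, and there is no ∂_3, so H_2 = 0.

As a check, the Euler characteristic is 10 − 30 + 20 = 0, which agrees with 1 − 1 + 0 = 0.
(K is a triangulation of the Klein bottle.)

H_0 = Z,  H_1 = Z ⊕ Z/2,  H_2 = 0.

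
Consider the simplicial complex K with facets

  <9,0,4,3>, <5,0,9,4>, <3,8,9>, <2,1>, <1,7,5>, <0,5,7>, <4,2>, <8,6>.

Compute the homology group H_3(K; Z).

We work with the vertex ordering 0 < 1 < 2 < 3 < 4 < 5 < 6 < 7 < 8 < 9. The simplices of K, each written with vertices in increasing order, are:

  0-simplices (10): [0], [1], [2], [3], [4], [5], [6], [7], [8], [9]
  1-simplices (18): [0,3], [0,4], [0,5], [0,7], [0,9], [1,2], [1,5], [1,7], [2,4], [3,4], [3,8], [3,9], [4,5], [4,9], [5,7], [5,9], [6,8], [8,9]
  2-simplices (10): [0,3,4], [0,3,9], [0,4,5], [0,4,9], [0,5,7], [0,5,9], [1,5,7], [3,4,9], [3,8,9], [4,5,9]
  3-simplices (2): [0,3,4,9], [0,4,5,9]

Hence C_0 ≅ Z^10, C_1 ≅ Z^18, C_2 ≅ Z^10, C_3 ≅ Z^2.

The boundary map ∂_1: C_1 → C_0 maps an edge to its endpoints' difference, ∂[p,q] = q − p. For instance
  ∂[4,9] = [9] − [4].
As a 10×18 matrix over Z this has rank 9, with invariant factors (1,1,1,1,1,1,1,1,1).

∂_2: C_2 → C_1 sends each 2-simplex [p,q,r] to [q,r] − [p,r] + [p,q]. For instance
  ∂[3,8,9] = [8,9] − [3,9] + [3,8],
  ∂[0,5,9] = [5,9] − [0,9] + [0,5].
The 18×10 boundary matrix has rank 8 and Smith normal form diag(1,1,1,1,1,1,1,1).

The boundary map ∂_3: C_3 → C_2 sends each 3-simplex σ to the alternating sum Σ_i (−1)^i (σ with its i-th vertex removed). For instance
  ∂[0,3,4,9] = [3,4,9] − [0,4,9] + [0,3,9] − [0,3,4],
  ∂[0,4,5,9] = [4,5,9] − [0,5,9] + [0,4,9] − [0,4,5].
As a 10×2 matrix over Z this has rank 2, with invariant factors (1,1).

Computing H_k = (kernel of ∂_k) / (image of ∂_{k+1}):

  H_3: rank ker ∂_3 − rank ∂_4 = (2 − 2) − 0 = 0, and there is no ∂_4, so H_3 = 0.

H_3 = 0.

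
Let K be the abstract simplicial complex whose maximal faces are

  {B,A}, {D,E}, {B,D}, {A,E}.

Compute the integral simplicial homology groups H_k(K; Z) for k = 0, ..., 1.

Order the vertices as A < B < D < E. Listing each simplex with vertices in this order, K has dimension 1 with simplices:

  0-simplices (4): A, B, D, E
  1-simplices (4): AB, AE, BD, DE

so the chain groups are C_0 ≅ Z^4, C_1 ≅ Z^4.

Boundary ∂_1: C_1 → C_0 is given by ∂[p,q] = [q] − [p]. For instance
  ∂AE = E − A.
This gives a 4×4 integer matrix of rank 3; reducing to Smith normal form yields diagonal entries (1,1,1).

Computing H_k = (kernel of ∂_k) / (image of ∂_{k+1}):

  H_0: rank C_0 − rank ∂_1 = 4 − 3 = 1, and the invariant factors of ∂_1 are all 1, so H_0 = Z.
  H_1: rank ker ∂_1 − rank ∂_2 = (4 − 3) − 0 = 1, and there is no ∂_2, so H_1 = Z.

As a check, the Euler characteristic is 4 − 4 = 0, which agrees with 1 − 1 = 0.

H_0 ≅ Z,  H_1 ≅ Z.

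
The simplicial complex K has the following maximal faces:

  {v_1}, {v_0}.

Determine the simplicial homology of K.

Fix the vertex order v_0 < v_1 and write every simplex with vertices in increasing order. Then dim K = 0 and the simplices of K are:

  0-simplices (2): [v_0], [v_1]

giving chain groups C_0 ≅ Z^2.

Computing H_k = (kernel of ∂_k) / (image of ∂_{k+1}):

  H_0: rank C_0 − rank ∂_1 = 2 − 0 = 2, and there is no ∂_1, so H_0 = Z^2.

H_0 = Z^2.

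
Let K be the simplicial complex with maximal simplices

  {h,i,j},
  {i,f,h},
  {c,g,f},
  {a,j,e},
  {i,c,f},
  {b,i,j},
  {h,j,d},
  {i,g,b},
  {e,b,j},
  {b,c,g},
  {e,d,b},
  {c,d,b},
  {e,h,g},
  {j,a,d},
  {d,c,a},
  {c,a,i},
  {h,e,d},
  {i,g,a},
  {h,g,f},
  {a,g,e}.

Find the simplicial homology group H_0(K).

H_0 ≅ Z.

Fix the vertex order a < b < c < d < e < f < g < h < i < j and write every simplex with vertices in increasing order. Then dim K = 2 and the simplices of K are:

  0-simplices (10): a, b, c, d, e, f, g, h, i, j
  1-simplices (30): ac, ad, ae, ag, ai, aj, bc, bd, be, bg, bi, bj, cd, cf, cg, ci, de, dh, dj, eg, eh, ej, fg, fh, fi, gh, gi, hi, hj, ij
  2-simplices (20): acd, aci, adj, aeg, aej, agi, bcd, bcg, bde, bej, bgi, bij, cfg, cfi, deh, dhj, egh, fgh, fhi, hij

giving chain groups C_0 ≅ Z^10, C_1 ≅ Z^30, C_2 ≅ Z^20.

The boundary map ∂_1: C_1 → C_0 is given by ∂[p,q] = [q] − [p].
This gives a 10×30 integer matrix of rank 9; reducing to Smith normal form yields diagonal entries (1,1,1,1,1,1,1,1,1).

Boundary ∂_2: C_2 → C_1 acts by ∂[p,q,r] = [q,r] − [p,r] + [p,q]. For instance
  ∂dhj = hj − dj + dh,
  ∂adj = dj − aj + ad.
This gives a 30×20 integer matrix of rank 20; reducing to Smith normal form yields diagonal entries (1,1,1,1,1,1,1,1,1,1,1,1,1,1,1,1,1,1,1,2).

Computing H_k = (kernel of ∂_k) / (image of ∂_{k+1}):

  H_0: rank C_0 − rank ∂_1 = 10 − 9 = 1, and the invariant factors of ∂_1 are all 1, so H_0 = Z.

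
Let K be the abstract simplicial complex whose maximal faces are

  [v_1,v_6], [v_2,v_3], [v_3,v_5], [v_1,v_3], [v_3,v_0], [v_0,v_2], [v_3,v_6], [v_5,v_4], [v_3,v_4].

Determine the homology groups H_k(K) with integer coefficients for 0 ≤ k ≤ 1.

H_0 ≅ Z,  H_1 ≅ Z^3.

We work with the vertex ordering v_0 < v_1 < v_2 < v_3 < v_4 < v_5 < v_6. The simplices of K, each written with vertices in increasing order, are:

  0-simplices (7): [v_0], [v_1], [v_2], [v_3], [v_4], [v_5], [v_6]
  1-simplices (9): [v_0,v_2], [v_0,v_3], [v_1,v_3], [v_1,v_6], [v_2,v_3], [v_3,v_4], [v_3,v_5], [v_3,v_6], [v_4,v_5]

so the chain groups are C_0 ≅ Z^7, C_1 ≅ Z^9.

The boundary map ∂_1: C_1 → C_0 maps an edge to its endpoints' difference, ∂[p,q] = q − p.
This gives a 7×9 integer matrix of rank 6; reducing to Smith normal form yields diagonal entries (1,1,1,1,1,1).

Computing H_k = (kernel of ∂_k) / (image of ∂_{k+1}):

  H_0: rank C_0 − rank ∂_1 = 7 − 6 = 1, and the invariant factors of ∂_1 are all 1, so H_0 = Z.
  H_1: rank ker ∂_1 − rank ∂_2 = (9 − 6) − 0 = 3, and there is no ∂_2, so H_1 = Z^3.

(K is a triangulation of a wedge of 3 circles.)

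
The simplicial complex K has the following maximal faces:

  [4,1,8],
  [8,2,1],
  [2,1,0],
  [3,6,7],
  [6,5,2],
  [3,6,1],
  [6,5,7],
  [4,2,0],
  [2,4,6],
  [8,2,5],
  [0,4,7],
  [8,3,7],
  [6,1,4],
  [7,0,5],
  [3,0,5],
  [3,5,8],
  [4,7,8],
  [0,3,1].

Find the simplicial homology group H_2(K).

H_2 ≅ 0.

We work with the vertex ordering 0 < 1 < 2 < 3 < 4 < 5 < 6 < 7 < 8. The simplices of K, each written with vertices in increasing order, are:

  0-simplices (9): [0], [1], [2], [3], [4], [5], [6], [7], [8]
  1-simplices (27): (27 of them)
  2-simplices (18): [0,1,2], [0,1,3], [0,2,4], [0,3,5], [0,4,7], [0,5,7], [1,2,8], [1,3,6], [1,4,6], [1,4,8], [2,4,6], [2,5,6], [2,5,8], [3,5,8], [3,6,7], [3,7,8], [4,7,8], [5,6,7]

so the chain groups are C_0 ≅ Z^9, C_1 ≅ Z^27, C_2 ≅ Z^18.

∂_1: C_1 → C_0 maps an edge to its endpoints' difference, ∂[p,q] = q − p. For instance
  ∂[2,5] = [5] − [2].
As a 9×27 matrix over Z this has rank 8, with invariant factors (1,1,1,1,1,1,1,1).

Boundary ∂_2: C_2 → C_1 acts by ∂[p,q,r] = [q,r] − [p,r] + [p,q]. For instance
  ∂[2,5,8] = [5,8] − [2,8] + [2,5],
  ∂[1,3,6] = [3,6] − [1,6] + [1,3].
As a 27×18 matrix over Z this has rank 18, with invariant factors (1,1,1,1,1,1,1,1,1,1,1,1,1,1,1,1,1,2).

Computing H_k = (kernel of ∂_k) / (image of ∂_{k+1}):

  H_2: rank ker ∂_2 − rank ∂_3 = (18 − 18) − 0 = 0, and there is no ∂_3, so H_2 ≅ 0.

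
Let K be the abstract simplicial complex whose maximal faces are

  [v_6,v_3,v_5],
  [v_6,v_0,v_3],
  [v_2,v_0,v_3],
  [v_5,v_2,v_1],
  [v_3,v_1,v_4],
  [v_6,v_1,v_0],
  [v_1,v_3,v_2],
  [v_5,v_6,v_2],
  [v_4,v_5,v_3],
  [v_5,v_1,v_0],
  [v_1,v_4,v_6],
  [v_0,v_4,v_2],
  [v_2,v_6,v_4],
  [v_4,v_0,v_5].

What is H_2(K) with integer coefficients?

K has 7 vertices, 21 edges, 14 triangles.
rank ∂_2 = 13, rank ∂_3 = 0 ⇒ b_2 = 14 − 13 − 0 = 1. So H_2 ≅ Z.

H_2 ≅ Z.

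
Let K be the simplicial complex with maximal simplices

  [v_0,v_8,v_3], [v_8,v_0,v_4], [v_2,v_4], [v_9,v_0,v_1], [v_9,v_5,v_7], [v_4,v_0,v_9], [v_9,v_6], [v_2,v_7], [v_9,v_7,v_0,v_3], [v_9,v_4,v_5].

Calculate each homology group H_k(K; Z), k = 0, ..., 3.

K has 10 vertices, 19 edges, 10 triangles, 1 3-simplex.
rank ∂_0 = 0, rank ∂_1 = 9 ⇒ b_0 = 10 − 0 − 9 = 1; all invariant factors of ∂_1 are 1 so no torsion. So H_0 ≅ Z.
rank ∂_1 = 9, rank ∂_2 = 9 ⇒ b_1 = 19 − 9 − 9 = 1; all invariant factors of ∂_2 are 1 so no torsion. So H_1 ≅ Z.
rank ∂_2 = 9, rank ∂_3 = 1 ⇒ b_2 = 10 − 9 − 1 = 0; all invariant factors of ∂_3 are 1 so no torsion. So H_2 ≅ 0.
rank ∂_3 = 1, rank ∂_4 = 0 ⇒ b_3 = 1 − 1 − 0 = 0. So H_3 ≅ 0.

H_0 ≅ Z,  H_1 ≅ Z,  H_2 = 0,  H_3 = 0.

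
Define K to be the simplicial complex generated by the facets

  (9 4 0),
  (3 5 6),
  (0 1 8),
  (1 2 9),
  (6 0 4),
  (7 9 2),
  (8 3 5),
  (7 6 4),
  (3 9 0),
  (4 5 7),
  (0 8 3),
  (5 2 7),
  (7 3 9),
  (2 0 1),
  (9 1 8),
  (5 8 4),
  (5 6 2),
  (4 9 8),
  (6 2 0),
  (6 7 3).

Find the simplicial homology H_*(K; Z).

K has 10 vertices, 30 edges, 20 triangles.
rank ∂_0 = 0, rank ∂_1 = 9 ⇒ b_0 = 10 − 0 − 9 = 1; all invariant factors of ∂_1 are 1 so no torsion. So H_0 = Z.
rank ∂_1 = 9, rank ∂_2 = 20 ⇒ b_1 = 30 − 9 − 20 = 1; ∂_2 has invariant factor(s) [2] giving torsion. So H_1 = Z ⊕ Z/2.
rank ∂_2 = 20, rank ∂_3 = 0 ⇒ b_2 = 20 − 20 − 0 = 0. So H_2 = 0.

H_0 = Z,  H_1 = Z ⊕ Z/2,  H_2 = 0.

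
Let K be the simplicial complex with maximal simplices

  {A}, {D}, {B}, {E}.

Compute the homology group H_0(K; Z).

H_0 = Z^4.

K has 4 vertices.
rank ∂_0 = 0, rank ∂_1 = 0 ⇒ b_0 = 4 − 0 − 0 = 4. So H_0 = Z^4.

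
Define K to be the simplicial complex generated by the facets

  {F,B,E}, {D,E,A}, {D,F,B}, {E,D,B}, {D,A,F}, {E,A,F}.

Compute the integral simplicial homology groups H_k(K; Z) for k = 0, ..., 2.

H_0 = Z,  H_1 = 0,  H_2 = Z.

Take the total order A < B < D < E < F on the vertex set. Then K (dimension 2) consists of the simplices:

  0-simplices (5): A, B, D, E, F
  1-simplices (9): AD, AE, AF, BD, BE, BF, DE, DF, EF
  2-simplices (6): ADE, ADF, AEF, BDE, BDF, BEF

Hence C_0 ≅ Z^5, C_1 ≅ Z^9, C_2 ≅ Z^6.

Boundary ∂_1: C_1 → C_0 sends each edge [p,q] (with p < q) to q − p. For instance
  ∂AF = F − A.
As a 5×9 matrix over Z this has rank 4, with invariant factors (1,1,1,1).

Boundary ∂_2: C_2 → C_1 maps a triangle to the signed sum of its edges. For instance
  ∂ADF = DF − AF + AD,
  ∂BDF = DF − BF + BD.
This gives a 9×6 integer matrix of rank 5; reducing to Smith normal form yields diagonal entries (1,1,1,1,1).

Computing H_k = (kernel of ∂_k) / (image of ∂_{k+1}):

  H_0: rank C_0 − rank ∂_1 = 5 − 4 = 1, and the invariant factors of ∂_1 are all 1, so H_0 ≅ Z.
  H_1: rank ker ∂_1 − rank ∂_2 = (9 − 4) − 5 = 0, and the invariant factors of ∂_2 are all 1, so H_1 ≅ 0.
  H_2: rank ker ∂_2 − rank ∂_3 = (6 − 5) − 0 = 1, and there is no ∂_3, so H_2 ≅ Z.

As a check, the Euler characteristic is 5 − 9 + 6 = 2, which agrees with 1 − 0 + 1 = 2.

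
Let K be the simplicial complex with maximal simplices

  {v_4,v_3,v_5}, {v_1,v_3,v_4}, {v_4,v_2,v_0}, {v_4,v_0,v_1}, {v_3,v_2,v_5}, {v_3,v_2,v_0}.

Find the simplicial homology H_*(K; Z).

Fix the vertex order v_0 < v_1 < v_2 < v_3 < v_4 < v_5 and write every simplex with vertices in increasing order. Then dim K = 2 and the simplices of K are:

  0-simplices (6): [v_0], [v_1], [v_2], [v_3], [v_4], [v_5]
  1-simplices (12): [v_0,v_1], [v_0,v_2], [v_0,v_3], [v_0,v_4], [v_1,v_3], [v_1,v_4], [v_2,v_3], [v_2,v_4], [v_2,v_5], [v_3,v_4], [v_3,v_5], [v_4,v_5]
  2-simplices (6): [v_0,v_1,v_4], [v_0,v_2,v_3], [v_0,v_2,v_4], [v_1,v_3,v_4], [v_2,v_3,v_5], [v_3,v_4,v_5]

so the chain groups are C_0 ≅ Z^6, C_1 ≅ Z^12, C_2 ≅ Z^6.

∂_1: C_1 → C_0 sends each edge [p,q] (with p < q) to q − p.
This gives a 6×12 integer matrix of rank 5; reducing to Smith normal form yields diagonal entries (1,1,1,1,1).

The boundary map ∂_2: C_2 → C_1 sends each 2-simplex [p,q,r] to [q,r] − [p,r] + [p,q]. For instance
  ∂[v_1,v_3,v_4] = [v_3,v_4] − [v_1,v_4] + [v_1,v_3],
  ∂[v_0,v_1,v_4] = [v_1,v_4] − [v_0,v_4] + [v_0,v_1].
The resulting 12×6 matrix has rank 6, and its Smith normal form has invariant factors (1,1,1,1,1,1).

From H_k ≅ ker(∂_k) / im(∂_{k+1}) we obtain:

  H_0: rank C_0 − rank ∂_1 = 6 − 5 = 1, and the invariant factors of ∂_1 are all 1, so H_0 = Z.
  H_1: rank ker ∂_1 − rank ∂_2 = (12 − 5) − 6 = 1, and the invariant factors of ∂_2 are all 1, so H_1 = Z.
  H_2: rank ker ∂_2 − rank ∂_3 = (6 − 6) − 0 = 0, and there is no ∂_3, so H_2 = 0.

(K is a triangulation of the cylinder S^1 x I.)

H_0 ≅ Z,  H_1 ≅ Z,  H_2 = 0.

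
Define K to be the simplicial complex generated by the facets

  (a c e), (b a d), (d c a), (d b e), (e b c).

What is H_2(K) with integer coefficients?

Order the vertices as a < b < c < d < e. Listing each simplex with vertices in this order, K has dimension 2 with simplices:

  0-simplices (5): a, b, c, d, e
  1-simplices (10): ab, ac, ad, ae, bc, bd, be, cd, ce, de
  2-simplices (5): abd, acd, ace, bce, bde

Hence C_0 ≅ Z^5, C_1 ≅ Z^10, C_2 ≅ Z^5.

∂_1: C_1 → C_0 maps an edge to its endpoints' difference, ∂[p,q] = q − p. For instance
  ∂ab = b − a.
The resulting 5×10 matrix has rank 4, and its Smith normal form has invariant factors (1,1,1,1).

The boundary map ∂_2: C_2 → C_1 sends each 2-simplex [p,q,r] to [q,r] − [p,r] + [p,q]. For instance
  ∂abd = bd − ad + ab,
  ∂acd = cd − ad + ac.
The resulting 10×5 matrix has rank 5, and its Smith normal form has invariant factors (1,1,1,1,1).

Reading off H_k = ker ∂_k / im ∂_{k+1}:

  H_2: rank ker ∂_2 − rank ∂_3 = (5 − 5) − 0 = 0, and there is no ∂_3, so H_2 ≅ 0.

(K is a triangulation of the Möbius band.)

H_2 ≅ 0.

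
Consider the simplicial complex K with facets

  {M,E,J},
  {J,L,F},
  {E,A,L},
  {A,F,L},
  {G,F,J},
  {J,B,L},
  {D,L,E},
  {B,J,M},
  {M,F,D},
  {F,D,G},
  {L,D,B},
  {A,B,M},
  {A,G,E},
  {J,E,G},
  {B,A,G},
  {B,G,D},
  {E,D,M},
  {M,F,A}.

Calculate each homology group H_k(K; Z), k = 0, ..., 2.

H_0 = Z,  H_1 = Z^2,  H_2 = Z.

Order the vertices as A < B < D < E < F < G < J < L < M. Listing each simplex with vertices in this order, K has dimension 2 with simplices:

  0-simplices (9): A, B, D, E, F, G, J, L, M
  1-simplices (27): AB, AE, AF, AG, AL, AM, BD, BG, BJ, BL, BM, DE, DF, DG, DL, DM, EG, EJ, EL, EM, FG, FJ, FL, FM, GJ, JL, JM
  2-simplices (18): ABG, ABM, AEG, AEL, AFL, AFM, BDG, BDL, BJL, BJM, DEL, DEM, DFG, DFM, EGJ, EJM, FGJ, FJL

giving chain groups C_0 ≅ Z^9, C_1 ≅ Z^27, C_2 ≅ Z^18.

The boundary map ∂_1: C_1 → C_0 maps an edge to its endpoints' difference, ∂[p,q] = q − p. For instance
  ∂AM = M − A.
As a 9×27 matrix over Z this has rank 8, with invariant factors (1,1,1,1,1,1,1,1).

∂_2: C_2 → C_1 sends each 2-simplex [p,q,r] to [q,r] − [p,r] + [p,q]. For instance
  ∂DFM = FM − DM + DF,
  ∂BDL = DL − BL + BD.
The 27×18 boundary matrix has rank 17 and Smith normal form diag(1,1,1,1,1,1,1,1,1,1,1,1,1,1,1,1,1).

From H_k ≅ ker(∂_k) / im(∂_{k+1}) we obtain:

  H_0: rank C_0 − rank ∂_1 = 9 − 8 = 1, and the invariant factors of ∂_1 are all 1, so H_0 = Z.
  H_1: rank ker ∂_1 − rank ∂_2 = (27 − 8) − 17 = 2, and the invariant factors of ∂_2 are all 1, so H_1 = Z^2.
  H_2: rank ker ∂_2 − rank ∂_3 = (18 − 17) − 0 = 1, and there is no ∂_3, so H_2 = Z.

As a check, the Euler characteristic is 9 − 27 + 18 = 0, which agrees with 1 − 2 + 1 = 0.
(K is a triangulation of the torus T^2.)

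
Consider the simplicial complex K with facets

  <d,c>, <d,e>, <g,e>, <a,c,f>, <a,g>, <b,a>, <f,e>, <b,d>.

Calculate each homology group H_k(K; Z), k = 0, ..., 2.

Take the total order a < b < c < d < e < f < g on the vertex set. Then K (dimension 2) consists of the simplices:

  0-simplices (7): a, b, c, d, e, f, g
  1-simplices (10): ab, ac, af, ag, bd, cd, cf, de, ef, eg
  2-simplices (1): acf

Hence C_0 ≅ Z^7, C_1 ≅ Z^10, C_2 ≅ Z^1.

∂_1: C_1 → C_0 maps an edge to its endpoints' difference, ∂[p,q] = q − p. For instance
  ∂af = f − a.
This gives a 7×10 integer matrix of rank 6; reducing to Smith normal form yields diagonal entries (1,1,1,1,1,1).

The boundary map ∂_2: C_2 → C_1 sends each 2-simplex [p,q,r] to [q,r] − [p,r] + [p,q]. For instance
  ∂acf = cf − af + ac.
The 10×1 boundary matrix has rank 1 and Smith normal form diag(1).

Now H_k = ker ∂_k / im ∂_{k+1}, so:

  H_0: rank C_0 − rank ∂_1 = 7 − 6 = 1, and the invariant factors of ∂_1 are all 1, so H_0 ≅ Z.
  H_1: rank ker ∂_1 − rank ∂_2 = (10 − 6) − 1 = 3, and the invariant factors of ∂_2 are all 1, so H_1 ≅ Z^3.
  H_2: rank ker ∂_2 − rank ∂_3 = (1 − 1) − 0 = 0, and there is no ∂_3, so H_2 ≅ 0.

H_0 = Z,  H_1 = Z^3,  H_2 = 0.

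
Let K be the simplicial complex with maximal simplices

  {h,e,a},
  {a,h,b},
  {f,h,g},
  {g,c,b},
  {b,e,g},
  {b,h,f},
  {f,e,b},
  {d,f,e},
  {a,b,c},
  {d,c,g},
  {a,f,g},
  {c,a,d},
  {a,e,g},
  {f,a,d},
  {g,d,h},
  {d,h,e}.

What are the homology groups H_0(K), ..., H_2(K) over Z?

H_0 = Z,  H_1 = Z^2,  H_2 = Z.

K has 8 vertices, 24 edges, 16 triangles.
rank ∂_0 = 0, rank ∂_1 = 7 ⇒ b_0 = 8 − 0 − 7 = 1; all invariant factors of ∂_1 are 1 so no torsion. So H_0 = Z.
rank ∂_1 = 7, rank ∂_2 = 15 ⇒ b_1 = 24 − 7 − 15 = 2; all invariant factors of ∂_2 are 1 so no torsion. So H_1 = Z^2.
rank ∂_2 = 15, rank ∂_3 = 0 ⇒ b_2 = 16 − 15 − 0 = 1. So H_2 = Z.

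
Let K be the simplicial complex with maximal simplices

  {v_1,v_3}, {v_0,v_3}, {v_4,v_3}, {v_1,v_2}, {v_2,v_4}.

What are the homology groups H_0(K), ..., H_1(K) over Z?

H_0 ≅ Z,  H_1 ≅ Z.

K has 5 vertices, 5 edges.
rank ∂_0 = 0, rank ∂_1 = 4 ⇒ b_0 = 5 − 0 − 4 = 1; all invariant factors of ∂_1 are 1 so no torsion. So H_0 ≅ Z.
rank ∂_1 = 4, rank ∂_2 = 0 ⇒ b_1 = 5 − 4 − 0 = 1. So H_1 ≅ Z.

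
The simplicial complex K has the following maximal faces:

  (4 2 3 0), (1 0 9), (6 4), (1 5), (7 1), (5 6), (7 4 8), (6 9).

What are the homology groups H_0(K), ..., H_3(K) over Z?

H_0 = Z,  H_1 = Z^3,  H_2 = 0,  H_3 = 0.

We work with the vertex ordering 0 < 1 < 2 < 3 < 4 < 5 < 6 < 7 < 8 < 9. The simplices of K, each written with vertices in increasing order, are:

  0-simplices (10): [0], [1], [2], [3], [4], [5], [6], [7], [8], [9]
  1-simplices (17): [0,1], [0,2], [0,3], [0,4], [0,9], [1,5], [1,7], [1,9], [2,3], [2,4], [3,4], [4,6], [4,7], [4,8], [5,6], [6,9], [7,8]
  2-simplices (6): [0,1,9], [0,2,3], [0,2,4], [0,3,4], [2,3,4], [4,7,8]
  3-simplices (1): [0,2,3,4]

giving chain groups C_0 ≅ Z^10, C_1 ≅ Z^17, C_2 ≅ Z^6, C_3 ≅ Z^1.

∂_1: C_1 → C_0 is given by ∂[p,q] = [q] − [p].
This gives a 10×17 integer matrix of rank 9; reducing to Smith normal form yields diagonal entries (1,1,1,1,1,1,1,1,1).

Boundary ∂_2: C_2 → C_1 sends each 2-simplex [p,q,r] to [q,r] − [p,r] + [p,q]. For instance
  ∂[0,3,4] = [3,4] − [0,4] + [0,3],
  ∂[0,2,4] = [2,4] − [0,4] + [0,2].
As a 17×6 matrix over Z this has rank 5, with invariant factors (1,1,1,1,1).

Boundary ∂_3: C_3 → C_2 sends each 3-simplex σ to the alternating sum Σ_i (−1)^i (σ with its i-th vertex removed). For instance
  ∂[0,2,3,4] = [2,3,4] − [0,3,4] + [0,2,4] − [0,2,3].
The resulting 6×1 matrix has rank 1, and its Smith normal form has invariant factors (1).

Reading off H_k = ker ∂_k / im ∂_{k+1}:

  H_0: rank C_0 − rank ∂_1 = 10 − 9 = 1, and the invariant factors of ∂_1 are all 1, so H_0 = Z.
  H_1: rank ker ∂_1 − rank ∂_2 = (17 − 9) − 5 = 3, and the invariant factors of ∂_2 are all 1, so H_1 = Z^3.
  H_2: rank ker ∂_2 − rank ∂_3 = (6 − 5) − 1 = 0, and the invariant factors of ∂_3 are all 1, so H_2 = 0.
  H_3: rank ker ∂_3 − rank ∂_4 = (1 − 1) − 0 = 0, and there is no ∂_4, so H_3 = 0.

As a check, the Euler characteristic is 10 − 17 + 6 − 1 = -2, which agrees with 1 − 3 + 0 − 0 = -2.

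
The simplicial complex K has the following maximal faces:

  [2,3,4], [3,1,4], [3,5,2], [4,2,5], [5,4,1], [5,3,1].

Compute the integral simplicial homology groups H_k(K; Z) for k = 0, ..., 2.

H_0 = Z,  H_1 = 0,  H_2 = Z.

Fix the vertex order 1 < 2 < 3 < 4 < 5 and write every simplex with vertices in increasing order. Then dim K = 2 and the simplices of K are:

  0-simplices (5): [1], [2], [3], [4], [5]
  1-simplices (9): [1,3], [1,4], [1,5], [2,3], [2,4], [2,5], [3,4], [3,5], [4,5]
  2-simplices (6): [1,3,4], [1,3,5], [1,4,5], [2,3,4], [2,3,5], [2,4,5]

Hence C_0 ≅ Z^5, C_1 ≅ Z^9, C_2 ≅ Z^6.

Boundary ∂_1: C_1 → C_0 maps an edge to its endpoints' difference, ∂[p,q] = q − p.
This gives a 5×9 integer matrix of rank 4; reducing to Smith normal form yields diagonal entries (1,1,1,1).

Boundary ∂_2: C_2 → C_1 sends each 2-simplex [p,q,r] to [q,r] − [p,r] + [p,q]. For instance
  ∂[2,3,4] = [3,4] − [2,4] + [2,3],
  ∂[1,4,5] = [4,5] − [1,5] + [1,4].
The resulting 9×6 matrix has rank 5, and its Smith normal form has invariant factors (1,1,1,1,1).

Reading off H_k = ker ∂_k / im ∂_{k+1}:

  H_0: rank C_0 − rank ∂_1 = 5 − 4 = 1, and the invariant factors of ∂_1 are all 1, so H_0 = Z.
  H_1: rank ker ∂_1 − rank ∂_2 = (9 − 4) − 5 = 0, and the invariant factors of ∂_2 are all 1, so H_1 = 0.
  H_2: rank ker ∂_2 − rank ∂_3 = (6 − 5) − 0 = 1, and there is no ∂_3, so H_2 = Z.

As a check, the Euler characteristic is 5 − 9 + 6 = 2, which agrees with 1 − 0 + 1 = 2.
(K is a triangulation of the 2-sphere S^2.)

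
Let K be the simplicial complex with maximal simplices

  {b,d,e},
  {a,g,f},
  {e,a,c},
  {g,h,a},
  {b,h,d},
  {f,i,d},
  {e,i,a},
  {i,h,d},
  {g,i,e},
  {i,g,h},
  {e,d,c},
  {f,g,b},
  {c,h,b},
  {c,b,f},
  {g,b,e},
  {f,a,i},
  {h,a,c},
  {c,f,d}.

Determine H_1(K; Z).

Order the vertices as a < b < c < d < e < f < g < h < i. Listing each simplex with vertices in this order, K has dimension 2 with simplices:

  0-simplices (9): a, b, c, d, e, f, g, h, i
  1-simplices (27): ac, ae, af, ag, ah, ai, bc, bd, be, bf, bg, bh, cd, ce, cf, ch, de, df, dh, di, eg, ei, fg, fi, gh, gi, hi
  2-simplices (18): ace, ach, aei, afg, afi, agh, bcf, bch, bde, bdh, beg, bfg, cde, cdf, dfi, dhi, egi, ghi

Hence C_0 ≅ Z^9, C_1 ≅ Z^27, C_2 ≅ Z^18.

The boundary map ∂_1: C_1 → C_0 sends each edge [p,q] (with p < q) to q − p. For instance
  ∂gi = i − g.
This gives a 9×27 integer matrix of rank 8; reducing to Smith normal form yields diagonal entries (1,1,1,1,1,1,1,1).

The boundary map ∂_2: C_2 → C_1 acts by ∂[p,q,r] = [q,r] − [p,r] + [p,q]. For instance
  ∂ghi = hi − gi + gh,
  ∂dfi = fi − di + df.
This gives a 27×18 integer matrix of rank 18; reducing to Smith normal form yields diagonal entries (1,1,1,1,1,1,1,1,1,1,1,1,1,1,1,1,1,2).

From H_k ≅ ker(∂_k) / im(∂_{k+1}) we obtain:

  H_1: rank ker ∂_1 − rank ∂_2 = (27 − 8) − 18 = 1, and ∂_2 has invariant factor 2 > 1, so H_1 ≅ Z ⊕ Z/2Z.

(K is a triangulation of the Klein bottle.)

H_1 = Z ⊕ Z/2Z.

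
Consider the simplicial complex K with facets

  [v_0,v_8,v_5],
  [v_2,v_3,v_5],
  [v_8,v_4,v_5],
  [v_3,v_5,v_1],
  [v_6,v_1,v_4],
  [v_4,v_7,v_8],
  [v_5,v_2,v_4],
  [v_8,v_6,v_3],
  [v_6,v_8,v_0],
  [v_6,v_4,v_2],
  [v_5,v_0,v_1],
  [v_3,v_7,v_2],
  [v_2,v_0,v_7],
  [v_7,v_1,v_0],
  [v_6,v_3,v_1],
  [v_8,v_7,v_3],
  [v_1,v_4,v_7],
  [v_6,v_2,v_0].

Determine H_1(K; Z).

Take the total order v_0 < v_1 < v_2 < v_3 < v_4 < v_5 < v_6 < v_7 < v_8 on the vertex set. Then K (dimension 2) consists of the simplices:

  0-simplices (9): [v_0], [v_1], [v_2], [v_3], [v_4], [v_5], [v_6], [v_7], [v_8]
  1-simplices (27): (27 of them)
  2-simplices (18): (18 of them)

giving chain groups C_0 ≅ Z^9, C_1 ≅ Z^27, C_2 ≅ Z^18.

∂_1: C_1 → C_0 maps an edge to its endpoints' difference, ∂[p,q] = q − p. For instance
  ∂[v_1,v_5] = [v_5] − [v_1].
The 9×27 boundary matrix has rank 8 and Smith normal form diag(1,1,1,1,1,1,1,1).

∂_2: C_2 → C_1 sends each 2-simplex [p,q,r] to [q,r] − [p,r] + [p,q]. For instance
  ∂[v_4,v_5,v_8] = [v_5,v_8] − [v_4,v_8] + [v_4,v_5],
  ∂[v_2,v_4,v_5] = [v_4,v_5] − [v_2,v_5] + [v_2,v_4].
As a 27×18 matrix over Z this has rank 17, with invariant factors (1,1,1,1,1,1,1,1,1,1,1,1,1,1,1,1,1).

Reading off H_k = ker ∂_k / im ∂_{k+1}:

  H_1: rank ker ∂_1 − rank ∂_2 = (27 − 8) − 17 = 2, and the invariant factors of ∂_2 are all 1, so H_1 = Z^2.

H_1 ≅ Z^2.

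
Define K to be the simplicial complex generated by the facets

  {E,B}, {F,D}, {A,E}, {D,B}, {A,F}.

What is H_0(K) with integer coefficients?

Take the total order A < B < D < E < F on the vertex set. Then K (dimension 1) consists of the simplices:

  0-simplices (5): A, B, D, E, F
  1-simplices (5): AE, AF, BD, BE, DF

Hence C_0 ≅ Z^5, C_1 ≅ Z^5.

Boundary ∂_1: C_1 → C_0 is given by ∂[p,q] = [q] − [p]. For instance
  ∂DF = F − D.
The resulting 5×5 matrix has rank 4, and its Smith normal form has invariant factors (1,1,1,1).

Now H_k = ker ∂_k / im ∂_{k+1}, so:

  H_0: rank C_0 − rank ∂_1 = 5 − 4 = 1, and the invariant factors of ∂_1 are all 1, so H_0 = Z.

H_0 = Z.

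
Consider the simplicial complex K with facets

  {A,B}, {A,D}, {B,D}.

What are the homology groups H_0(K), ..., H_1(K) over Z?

K has 3 vertices, 3 edges.
rank ∂_0 = 0, rank ∂_1 = 2 ⇒ b_0 = 3 − 0 − 2 = 1; all invariant factors of ∂_1 are 1 so no torsion. So H_0 ≅ Z.
rank ∂_1 = 2, rank ∂_2 = 0 ⇒ b_1 = 3 − 2 − 0 = 1. So H_1 ≅ Z.

H_0 ≅ Z,  H_1 ≅ Z.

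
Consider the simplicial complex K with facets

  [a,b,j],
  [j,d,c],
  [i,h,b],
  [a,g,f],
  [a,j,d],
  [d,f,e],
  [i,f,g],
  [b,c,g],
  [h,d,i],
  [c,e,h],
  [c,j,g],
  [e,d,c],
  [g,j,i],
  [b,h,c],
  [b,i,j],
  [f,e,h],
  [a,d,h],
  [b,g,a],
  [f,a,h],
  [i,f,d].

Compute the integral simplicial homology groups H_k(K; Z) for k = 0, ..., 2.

H_0 ≅ Z,  H_1 ≅ Z ⊕ Z/2,  H_2 = 0.

Order the vertices as a < b < c < d < e < f < g < h < i < j. Listing each simplex with vertices in this order, K has dimension 2 with simplices:

  0-simplices (10): a, b, c, d, e, f, g, h, i, j
  1-simplices (30): ab, ad, af, ag, ah, aj, bc, bg, bh, bi, bj, cd, ce, cg, ch, cj, de, df, dh, di, dj, ef, eh, fg, fh, fi, gi, gj, hi, ij
  2-simplices (20): abg, abj, adh, adj, afg, afh, bcg, bch, bhi, bij, cde, cdj, ceh, cgj, def, dfi, dhi, efh, fgi, gij

giving chain groups C_0 ≅ Z^10, C_1 ≅ Z^30, C_2 ≅ Z^20.

Boundary ∂_1: C_1 → C_0 sends each edge [p,q] (with p < q) to q − p. For instance
  ∂ef = f − e.
This gives a 10×30 integer matrix of rank 9; reducing to Smith normal form yields diagonal entries (1,1,1,1,1,1,1,1,1).

Boundary ∂_2: C_2 → C_1 maps a triangle to the signed sum of its edges. For instance
  ∂adh = dh − ah + ad,
  ∂adj = dj − aj + ad.
The resulting 30×20 matrix has rank 20, and its Smith normal form has invariant factors (1,1,1,1,1,1,1,1,1,1,1,1,1,1,1,1,1,1,1,2).

Reading off H_k = ker ∂_k / im ∂_{k+1}:

  H_0: rank C_0 − rank ∂_1 = 10 − 9 = 1, and the invariant factors of ∂_1 are all 1, so H_0 ≅ Z.
  H_1: rank ker ∂_1 − rank ∂_2 = (30 − 9) − 20 = 1, and ∂_2 has invariant factor 2 > 1, so H_1 ≅ Z ⊕ Z/2.
  H_2: rank ker ∂_2 − rank ∂_3 = (20 − 20) − 0 = 0, and there is no ∂_3, so H_2 ≅ 0.

(K is a triangulation of the Klein bottle.)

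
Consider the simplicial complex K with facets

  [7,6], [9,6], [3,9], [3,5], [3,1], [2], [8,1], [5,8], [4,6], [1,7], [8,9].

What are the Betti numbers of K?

b_0 = 2, b_1 = 3.

Order the vertices as 1 < 2 < 3 < 4 < 5 < 6 < 7 < 8 < 9. Listing each simplex with vertices in this order, K has dimension 1 with simplices:

  0-simplices (9): [1], [2], [3], [4], [5], [6], [7], [8], [9]
  1-simplices (10): [1,3], [1,7], [1,8], [3,5], [3,9], [4,6], [5,8], [6,7], [6,9], [8,9]

so the chain groups are C_0 ≅ Z^9, C_1 ≅ Z^10.

Boundary ∂_1: C_1 → C_0 is given by ∂[p,q] = [q] − [p]. For instance
  ∂[3,9] = [9] − [3].
The 9×10 boundary matrix has rank 7 and Smith normal form diag(1,1,1,1,1,1,1).

From H_k ≅ ker(∂_k) / im(∂_{k+1}) we obtain:

  H_0: rank C_0 − rank ∂_1 = 9 − 7 = 2, and the invariant factors of ∂_1 are all 1, so H_0 = Z^2.
  H_1: rank ker ∂_1 − rank ∂_2 = (10 − 7) − 0 = 3, and there is no ∂_2, so H_1 = Z^3.

As a check, the Euler characteristic is 9 − 10 = -1, which agrees with 2 − 3 = -1.

Hence the Betti numbers are b_0 = 2, b_1 = 3.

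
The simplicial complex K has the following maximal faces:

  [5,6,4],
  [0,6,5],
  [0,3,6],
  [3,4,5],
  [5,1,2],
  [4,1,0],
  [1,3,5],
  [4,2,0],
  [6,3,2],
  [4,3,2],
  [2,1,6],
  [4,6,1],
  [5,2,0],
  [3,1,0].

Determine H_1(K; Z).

H_1 = Z^2.

Fix the vertex order 0 < 1 < 2 < 3 < 4 < 5 < 6 and write every simplex with vertices in increasing order. Then dim K = 2 and the simplices of K are:

  0-simplices (7): [0], [1], [2], [3], [4], [5], [6]
  1-simplices (21): [0,1], [0,2], [0,3], [0,4], [0,5], [0,6], [1,2], [1,3], [1,4], [1,5], [1,6], [2,3], [2,4], [2,5], [2,6], [3,4], [3,5], [3,6], [4,5], [4,6], [5,6]
  2-simplices (14): [0,1,3], [0,1,4], [0,2,4], [0,2,5], [0,3,6], [0,5,6], [1,2,5], [1,2,6], [1,3,5], [1,4,6], [2,3,4], [2,3,6], [3,4,5], [4,5,6]

so the chain groups are C_0 ≅ Z^7, C_1 ≅ Z^21, C_2 ≅ Z^14.

Boundary ∂_1: C_1 → C_0 is given by ∂[p,q] = [q] − [p]. For instance
  ∂[2,4] = [4] − [2].
This gives a 7×21 integer matrix of rank 6; reducing to Smith normal form yields diagonal entries (1,1,1,1,1,1).

Boundary ∂_2: C_2 → C_1 maps a triangle to the signed sum of its edges. For instance
  ∂[0,2,4] = [2,4] − [0,4] + [0,2],
  ∂[1,2,5] = [2,5] − [1,5] + [1,2].
The resulting 21×14 matrix has rank 13, and its Smith normal form has invariant factors (1,1,1,1,1,1,1,1,1,1,1,1,1).

From H_k ≅ ker(∂_k) / im(∂_{k+1}) we obtain:

  H_1: rank ker ∂_1 − rank ∂_2 = (21 − 6) − 13 = 2, and the invariant factors of ∂_2 are all 1, so H_1 ≅ Z^2.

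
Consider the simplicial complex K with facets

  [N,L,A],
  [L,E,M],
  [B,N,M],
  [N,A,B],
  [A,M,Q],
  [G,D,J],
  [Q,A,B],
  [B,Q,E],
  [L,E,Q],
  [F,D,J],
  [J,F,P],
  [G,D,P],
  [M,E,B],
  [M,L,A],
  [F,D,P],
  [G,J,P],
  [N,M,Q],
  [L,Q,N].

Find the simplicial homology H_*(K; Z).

H_0 = Z^2,  H_1 = Z/2,  H_2 = Z.

K has 12 vertices, 27 edges, 18 triangles.
rank ∂_0 = 0, rank ∂_1 = 10 ⇒ b_0 = 12 − 0 − 10 = 2; all invariant factors of ∂_1 are 1 so no torsion. So H_0 ≅ Z^2.
rank ∂_1 = 10, rank ∂_2 = 17 ⇒ b_1 = 27 − 10 − 17 = 0; ∂_2 has invariant factor(s) [2] giving torsion. So H_1 ≅ Z/2.
rank ∂_2 = 17, rank ∂_3 = 0 ⇒ b_2 = 18 − 17 − 0 = 1. So H_2 ≅ Z.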